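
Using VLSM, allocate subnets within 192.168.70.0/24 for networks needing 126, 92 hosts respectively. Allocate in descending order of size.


126 hosts -> /25 (126 usable): 192.168.70.0/25
92 hosts -> /25 (126 usable): 192.168.70.128/25
Allocation: 192.168.70.0/25 (126 hosts, 126 usable); 192.168.70.128/25 (92 hosts, 126 usable)


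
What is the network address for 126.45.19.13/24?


IP:   01111110.00101101.00010011.00001101
Mask: 11111111.11111111.11111111.00000000
AND operation:
Net:  01111110.00101101.00010011.00000000
Network: 126.45.19.0/24


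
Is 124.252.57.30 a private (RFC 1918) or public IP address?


RFC 1918 private ranges:
  10.0.0.0/8 (10.0.0.0 - 10.255.255.255)
  172.16.0.0/12 (172.16.0.0 - 172.31.255.255)
  192.168.0.0/16 (192.168.0.0 - 192.168.255.255)
Public (not in any RFC 1918 range)


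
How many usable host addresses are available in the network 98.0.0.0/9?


Host bits = 32 - 9 = 23
Total addresses = 2^23 = 8388608
Usable = total - 2 (network and broadcast)
Usable hosts: 8388606


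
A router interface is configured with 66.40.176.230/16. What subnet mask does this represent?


/16 means 16 network bits, 16 host bits
Binary: 11111111111111110000000000000000
Mask: 255.255.0.0


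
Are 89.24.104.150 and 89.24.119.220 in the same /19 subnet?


Mask: 255.255.224.0
89.24.104.150 AND mask = 89.24.96.0
89.24.119.220 AND mask = 89.24.96.0
Yes, same subnet (89.24.96.0)


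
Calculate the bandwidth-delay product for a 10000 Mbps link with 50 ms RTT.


BDP = bandwidth * RTT
= 10000 Mbps * 50 ms
= 10000 * 1e6 * 50 / 1000 bits
= 500000000 bits
= 62500000 bytes
= 61035.1562 KB
BDP = 500000000 bits (62500000 bytes)


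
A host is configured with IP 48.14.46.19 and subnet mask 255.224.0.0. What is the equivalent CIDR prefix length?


Binary: 11111111.11100000.00000000.00000000
Count leading 1s
Prefix: /11


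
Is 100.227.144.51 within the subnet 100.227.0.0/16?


Subnet network: 100.227.0.0
Test IP AND mask: 100.227.0.0
Yes, 100.227.144.51 is in 100.227.0.0/16


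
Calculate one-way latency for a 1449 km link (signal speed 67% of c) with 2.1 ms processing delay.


Speed = 0.67 * 3e5 km/s = 201000 km/s
Propagation delay = 1449 / 201000 = 0.0072 s = 7.209 ms
Processing delay = 2.1 ms
Total one-way latency = 9.309 ms


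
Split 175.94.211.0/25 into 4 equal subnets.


New prefix = 25 + 2 = 27
Each subnet has 32 addresses
  175.94.211.0/27
  175.94.211.32/27
  175.94.211.64/27
  175.94.211.96/27
Subnets: 175.94.211.0/27, 175.94.211.32/27, 175.94.211.64/27, 175.94.211.96/27


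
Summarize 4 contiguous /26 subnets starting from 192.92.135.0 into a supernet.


Original prefix: /26
Number of subnets: 4 = 2^2
New prefix = 26 - 2 = 24
Supernet: 192.92.135.0/24


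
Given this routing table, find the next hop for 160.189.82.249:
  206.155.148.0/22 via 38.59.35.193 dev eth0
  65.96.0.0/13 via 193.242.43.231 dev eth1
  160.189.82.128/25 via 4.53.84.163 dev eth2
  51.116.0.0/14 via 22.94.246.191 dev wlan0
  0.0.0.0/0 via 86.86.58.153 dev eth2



Longest prefix match for 160.189.82.249:
  /22 206.155.148.0: no
  /13 65.96.0.0: no
  /25 160.189.82.128: MATCH
  /14 51.116.0.0: no
  /0 0.0.0.0: MATCH
Selected: next-hop 4.53.84.163 via eth2 (matched /25)


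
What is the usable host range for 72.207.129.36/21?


Network: 72.207.128.0
Broadcast: 72.207.135.255
First usable = network + 1
Last usable = broadcast - 1
Range: 72.207.128.1 to 72.207.135.254


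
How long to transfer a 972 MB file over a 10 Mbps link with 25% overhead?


Effective throughput = 10 * (1 - 25/100) = 7.5 Mbps
File size in Mb = 972 * 8 = 7776 Mb
Time = 7776 / 7.5
Time = 1036.8 seconds


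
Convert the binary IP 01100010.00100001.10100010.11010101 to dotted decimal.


01100010 = 98
00100001 = 33
10100010 = 162
11010101 = 213
IP: 98.33.162.213


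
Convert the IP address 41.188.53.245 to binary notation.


41 = 00101001
188 = 10111100
53 = 00110101
245 = 11110101
Binary: 00101001.10111100.00110101.11110101


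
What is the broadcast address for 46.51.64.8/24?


Network: 46.51.64.0/24
Host bits = 8
Set all host bits to 1:
Broadcast: 46.51.64.255


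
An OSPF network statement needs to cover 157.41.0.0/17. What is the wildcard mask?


Subnet mask: 255.255.128.0
Wildcard = 255.255.255.255 - subnet mask
255 - 255 = 0
255 - 255 = 0
255 - 128 = 127
255 - 0 = 255
Wildcard: 0.0.127.255


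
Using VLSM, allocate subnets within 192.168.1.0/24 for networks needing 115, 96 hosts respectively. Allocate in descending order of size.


115 hosts -> /25 (126 usable): 192.168.1.0/25
96 hosts -> /25 (126 usable): 192.168.1.128/25
Allocation: 192.168.1.0/25 (115 hosts, 126 usable); 192.168.1.128/25 (96 hosts, 126 usable)


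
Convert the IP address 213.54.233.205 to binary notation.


213 = 11010101
54 = 00110110
233 = 11101001
205 = 11001101
Binary: 11010101.00110110.11101001.11001101


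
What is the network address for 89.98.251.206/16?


IP:   01011001.01100010.11111011.11001110
Mask: 11111111.11111111.00000000.00000000
AND operation:
Net:  01011001.01100010.00000000.00000000
Network: 89.98.0.0/16


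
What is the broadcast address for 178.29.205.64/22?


Network: 178.29.204.0/22
Host bits = 10
Set all host bits to 1:
Broadcast: 178.29.207.255


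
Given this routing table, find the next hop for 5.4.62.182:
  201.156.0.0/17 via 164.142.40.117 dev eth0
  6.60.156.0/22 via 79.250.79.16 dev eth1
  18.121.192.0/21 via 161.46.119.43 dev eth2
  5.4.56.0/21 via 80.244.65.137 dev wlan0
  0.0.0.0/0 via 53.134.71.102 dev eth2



Longest prefix match for 5.4.62.182:
  /17 201.156.0.0: no
  /22 6.60.156.0: no
  /21 18.121.192.0: no
  /21 5.4.56.0: MATCH
  /0 0.0.0.0: MATCH
Selected: next-hop 80.244.65.137 via wlan0 (matched /21)


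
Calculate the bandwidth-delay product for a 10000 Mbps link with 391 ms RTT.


BDP = bandwidth * RTT
= 10000 Mbps * 391 ms
= 10000 * 1e6 * 391 / 1000 bits
= 3910000000 bits
= 488750000 bytes
= 477294.9219 KB
BDP = 3910000000 bits (488750000 bytes)


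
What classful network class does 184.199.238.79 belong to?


First octet: 184
Binary: 10111000
10xxxxxx -> Class B (128-191)
Class B, default mask 255.255.0.0 (/16)


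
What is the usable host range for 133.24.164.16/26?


Network: 133.24.164.0
Broadcast: 133.24.164.63
First usable = network + 1
Last usable = broadcast - 1
Range: 133.24.164.1 to 133.24.164.62


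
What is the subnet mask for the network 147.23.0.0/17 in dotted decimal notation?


/17 means 17 network bits, 15 host bits
Binary: 11111111111111111000000000000000
Mask: 255.255.128.0


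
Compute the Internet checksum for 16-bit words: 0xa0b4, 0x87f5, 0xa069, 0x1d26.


Sum all words (with carry folding):
+ 0xa0b4 = 0xa0b4
+ 0x87f5 = 0x28aa
+ 0xa069 = 0xc913
+ 0x1d26 = 0xe639
One's complement: ~0xe639
Checksum = 0x19c6


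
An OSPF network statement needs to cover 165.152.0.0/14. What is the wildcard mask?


Subnet mask: 255.252.0.0
Wildcard = 255.255.255.255 - subnet mask
255 - 255 = 0
255 - 252 = 3
255 - 0 = 255
255 - 0 = 255
Wildcard: 0.3.255.255


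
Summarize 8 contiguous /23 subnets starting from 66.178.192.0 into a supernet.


Original prefix: /23
Number of subnets: 8 = 2^3
New prefix = 23 - 3 = 20
Supernet: 66.178.192.0/20


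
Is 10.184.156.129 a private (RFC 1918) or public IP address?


RFC 1918 private ranges:
  10.0.0.0/8 (10.0.0.0 - 10.255.255.255)
  172.16.0.0/12 (172.16.0.0 - 172.31.255.255)
  192.168.0.0/16 (192.168.0.0 - 192.168.255.255)
Private (in 10.0.0.0/8)


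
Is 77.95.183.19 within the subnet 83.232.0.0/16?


Subnet network: 83.232.0.0
Test IP AND mask: 77.95.0.0
No, 77.95.183.19 is not in 83.232.0.0/16


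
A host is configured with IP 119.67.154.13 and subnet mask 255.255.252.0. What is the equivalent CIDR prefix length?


Binary: 11111111.11111111.11111100.00000000
Count leading 1s
Prefix: /22


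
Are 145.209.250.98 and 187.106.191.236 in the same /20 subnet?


Mask: 255.255.240.0
145.209.250.98 AND mask = 145.209.240.0
187.106.191.236 AND mask = 187.106.176.0
No, different subnets (145.209.240.0 vs 187.106.176.0)


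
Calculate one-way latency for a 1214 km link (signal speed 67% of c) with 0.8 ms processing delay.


Speed = 0.67 * 3e5 km/s = 201000 km/s
Propagation delay = 1214 / 201000 = 0.006 s = 6.0398 ms
Processing delay = 0.8 ms
Total one-way latency = 6.8398 ms


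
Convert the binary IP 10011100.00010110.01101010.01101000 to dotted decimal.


10011100 = 156
00010110 = 22
01101010 = 106
01101000 = 104
IP: 156.22.106.104


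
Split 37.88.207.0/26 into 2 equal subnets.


New prefix = 26 + 1 = 27
Each subnet has 32 addresses
  37.88.207.0/27
  37.88.207.32/27
Subnets: 37.88.207.0/27, 37.88.207.32/27


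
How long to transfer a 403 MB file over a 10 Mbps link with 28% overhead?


Effective throughput = 10 * (1 - 28/100) = 7.2 Mbps
File size in Mb = 403 * 8 = 3224 Mb
Time = 3224 / 7.2
Time = 447.7778 seconds


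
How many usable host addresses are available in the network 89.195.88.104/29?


Host bits = 32 - 29 = 3
Total addresses = 2^3 = 8
Usable = total - 2 (network and broadcast)
Usable hosts: 6


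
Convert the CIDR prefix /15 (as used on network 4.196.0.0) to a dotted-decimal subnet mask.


/15 means 15 network bits, 17 host bits
Binary: 11111111111111100000000000000000
Mask: 255.254.0.0


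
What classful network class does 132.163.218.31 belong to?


First octet: 132
Binary: 10000100
10xxxxxx -> Class B (128-191)
Class B, default mask 255.255.0.0 (/16)


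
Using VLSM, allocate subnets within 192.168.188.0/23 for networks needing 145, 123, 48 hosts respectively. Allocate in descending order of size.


145 hosts -> /24 (254 usable): 192.168.188.0/24
123 hosts -> /25 (126 usable): 192.168.189.0/25
48 hosts -> /26 (62 usable): 192.168.189.128/26
Allocation: 192.168.188.0/24 (145 hosts, 254 usable); 192.168.189.0/25 (123 hosts, 126 usable); 192.168.189.128/26 (48 hosts, 62 usable)


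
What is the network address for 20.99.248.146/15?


IP:   00010100.01100011.11111000.10010010
Mask: 11111111.11111110.00000000.00000000
AND operation:
Net:  00010100.01100010.00000000.00000000
Network: 20.98.0.0/15


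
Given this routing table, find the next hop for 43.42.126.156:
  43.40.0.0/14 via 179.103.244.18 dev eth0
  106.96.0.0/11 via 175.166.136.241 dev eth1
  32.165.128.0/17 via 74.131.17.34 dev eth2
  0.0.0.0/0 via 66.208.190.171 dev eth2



Longest prefix match for 43.42.126.156:
  /14 43.40.0.0: MATCH
  /11 106.96.0.0: no
  /17 32.165.128.0: no
  /0 0.0.0.0: MATCH
Selected: next-hop 179.103.244.18 via eth0 (matched /14)


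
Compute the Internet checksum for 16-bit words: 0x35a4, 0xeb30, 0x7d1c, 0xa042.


Sum all words (with carry folding):
+ 0x35a4 = 0x35a4
+ 0xeb30 = 0x20d5
+ 0x7d1c = 0x9df1
+ 0xa042 = 0x3e34
One's complement: ~0x3e34
Checksum = 0xc1cb


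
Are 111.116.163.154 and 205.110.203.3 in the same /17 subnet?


Mask: 255.255.128.0
111.116.163.154 AND mask = 111.116.128.0
205.110.203.3 AND mask = 205.110.128.0
No, different subnets (111.116.128.0 vs 205.110.128.0)


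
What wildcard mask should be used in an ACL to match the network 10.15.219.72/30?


Subnet mask: 255.255.255.252
Wildcard = 255.255.255.255 - subnet mask
255 - 255 = 0
255 - 255 = 0
255 - 255 = 0
255 - 252 = 3
Wildcard: 0.0.0.3


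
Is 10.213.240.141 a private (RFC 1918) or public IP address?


RFC 1918 private ranges:
  10.0.0.0/8 (10.0.0.0 - 10.255.255.255)
  172.16.0.0/12 (172.16.0.0 - 172.31.255.255)
  192.168.0.0/16 (192.168.0.0 - 192.168.255.255)
Private (in 10.0.0.0/8)


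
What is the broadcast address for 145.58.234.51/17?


Network: 145.58.128.0/17
Host bits = 15
Set all host bits to 1:
Broadcast: 145.58.255.255


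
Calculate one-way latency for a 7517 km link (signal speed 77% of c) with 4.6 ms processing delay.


Speed = 0.77 * 3e5 km/s = 231000 km/s
Propagation delay = 7517 / 231000 = 0.0325 s = 32.5411 ms
Processing delay = 4.6 ms
Total one-way latency = 37.1411 ms


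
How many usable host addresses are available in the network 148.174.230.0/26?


Host bits = 32 - 26 = 6
Total addresses = 2^6 = 64
Usable = total - 2 (network and broadcast)
Usable hosts: 62


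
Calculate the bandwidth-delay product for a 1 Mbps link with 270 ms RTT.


BDP = bandwidth * RTT
= 1 Mbps * 270 ms
= 1 * 1e6 * 270 / 1000 bits
= 270000 bits
= 33750 bytes
= 32.959 KB
BDP = 270000 bits (33750 bytes)


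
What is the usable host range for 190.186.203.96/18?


Network: 190.186.192.0
Broadcast: 190.186.255.255
First usable = network + 1
Last usable = broadcast - 1
Range: 190.186.192.1 to 190.186.255.254


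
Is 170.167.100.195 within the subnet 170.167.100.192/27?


Subnet network: 170.167.100.192
Test IP AND mask: 170.167.100.192
Yes, 170.167.100.195 is in 170.167.100.192/27


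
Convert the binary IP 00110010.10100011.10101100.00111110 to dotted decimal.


00110010 = 50
10100011 = 163
10101100 = 172
00111110 = 62
IP: 50.163.172.62


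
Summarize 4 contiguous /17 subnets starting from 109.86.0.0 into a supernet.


Original prefix: /17
Number of subnets: 4 = 2^2
New prefix = 17 - 2 = 15
Supernet: 109.86.0.0/15


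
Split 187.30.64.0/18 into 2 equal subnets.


New prefix = 18 + 1 = 19
Each subnet has 8192 addresses
  187.30.64.0/19
  187.30.96.0/19
Subnets: 187.30.64.0/19, 187.30.96.0/19


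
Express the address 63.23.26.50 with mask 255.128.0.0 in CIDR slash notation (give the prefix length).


Binary: 11111111.10000000.00000000.00000000
Count leading 1s
Prefix: /9


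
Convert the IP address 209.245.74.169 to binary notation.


209 = 11010001
245 = 11110101
74 = 01001010
169 = 10101001
Binary: 11010001.11110101.01001010.10101001


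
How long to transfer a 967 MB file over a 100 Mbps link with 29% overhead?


Effective throughput = 100 * (1 - 29/100) = 71 Mbps
File size in Mb = 967 * 8 = 7736 Mb
Time = 7736 / 71
Time = 108.9577 seconds


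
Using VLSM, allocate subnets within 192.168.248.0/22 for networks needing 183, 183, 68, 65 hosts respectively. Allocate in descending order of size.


183 hosts -> /24 (254 usable): 192.168.248.0/24
183 hosts -> /24 (254 usable): 192.168.249.0/24
68 hosts -> /25 (126 usable): 192.168.250.0/25
65 hosts -> /25 (126 usable): 192.168.250.128/25
Allocation: 192.168.248.0/24 (183 hosts, 254 usable); 192.168.249.0/24 (183 hosts, 254 usable); 192.168.250.0/25 (68 hosts, 126 usable); 192.168.250.128/25 (65 hosts, 126 usable)


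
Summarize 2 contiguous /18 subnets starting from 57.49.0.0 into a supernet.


Original prefix: /18
Number of subnets: 2 = 2^1
New prefix = 18 - 1 = 17
Supernet: 57.49.0.0/17


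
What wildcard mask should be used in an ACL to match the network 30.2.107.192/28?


Subnet mask: 255.255.255.240
Wildcard = 255.255.255.255 - subnet mask
255 - 255 = 0
255 - 255 = 0
255 - 255 = 0
255 - 240 = 15
Wildcard: 0.0.0.15


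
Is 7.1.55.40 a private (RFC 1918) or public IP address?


RFC 1918 private ranges:
  10.0.0.0/8 (10.0.0.0 - 10.255.255.255)
  172.16.0.0/12 (172.16.0.0 - 172.31.255.255)
  192.168.0.0/16 (192.168.0.0 - 192.168.255.255)
Public (not in any RFC 1918 range)


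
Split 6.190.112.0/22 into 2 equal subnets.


New prefix = 22 + 1 = 23
Each subnet has 512 addresses
  6.190.112.0/23
  6.190.114.0/23
Subnets: 6.190.112.0/23, 6.190.114.0/23


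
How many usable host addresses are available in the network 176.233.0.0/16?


Host bits = 32 - 16 = 16
Total addresses = 2^16 = 65536
Usable = total - 2 (network and broadcast)
Usable hosts: 65534


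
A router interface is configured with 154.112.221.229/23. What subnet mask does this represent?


/23 means 23 network bits, 9 host bits
Binary: 11111111111111111111111000000000
Mask: 255.255.254.0


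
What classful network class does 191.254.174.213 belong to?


First octet: 191
Binary: 10111111
10xxxxxx -> Class B (128-191)
Class B, default mask 255.255.0.0 (/16)


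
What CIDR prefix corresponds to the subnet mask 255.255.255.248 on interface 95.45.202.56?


Binary: 11111111.11111111.11111111.11111000
Count leading 1s
Prefix: /29


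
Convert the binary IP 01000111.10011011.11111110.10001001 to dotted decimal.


01000111 = 71
10011011 = 155
11111110 = 254
10001001 = 137
IP: 71.155.254.137


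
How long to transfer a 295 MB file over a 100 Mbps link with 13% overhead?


Effective throughput = 100 * (1 - 13/100) = 87 Mbps
File size in Mb = 295 * 8 = 2360 Mb
Time = 2360 / 87
Time = 27.1264 seconds


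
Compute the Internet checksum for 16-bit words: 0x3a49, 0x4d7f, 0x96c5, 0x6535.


Sum all words (with carry folding):
+ 0x3a49 = 0x3a49
+ 0x4d7f = 0x87c8
+ 0x96c5 = 0x1e8e
+ 0x6535 = 0x83c3
One's complement: ~0x83c3
Checksum = 0x7c3c


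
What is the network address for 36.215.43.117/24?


IP:   00100100.11010111.00101011.01110101
Mask: 11111111.11111111.11111111.00000000
AND operation:
Net:  00100100.11010111.00101011.00000000
Network: 36.215.43.0/24


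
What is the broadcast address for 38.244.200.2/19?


Network: 38.244.192.0/19
Host bits = 13
Set all host bits to 1:
Broadcast: 38.244.223.255


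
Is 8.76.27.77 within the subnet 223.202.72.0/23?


Subnet network: 223.202.72.0
Test IP AND mask: 8.76.26.0
No, 8.76.27.77 is not in 223.202.72.0/23


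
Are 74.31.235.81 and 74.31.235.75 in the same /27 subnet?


Mask: 255.255.255.224
74.31.235.81 AND mask = 74.31.235.64
74.31.235.75 AND mask = 74.31.235.64
Yes, same subnet (74.31.235.64)


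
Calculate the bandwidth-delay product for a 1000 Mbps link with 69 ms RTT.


BDP = bandwidth * RTT
= 1000 Mbps * 69 ms
= 1000 * 1e6 * 69 / 1000 bits
= 69000000 bits
= 8625000 bytes
= 8422.8516 KB
BDP = 69000000 bits (8625000 bytes)


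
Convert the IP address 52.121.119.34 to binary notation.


52 = 00110100
121 = 01111001
119 = 01110111
34 = 00100010
Binary: 00110100.01111001.01110111.00100010


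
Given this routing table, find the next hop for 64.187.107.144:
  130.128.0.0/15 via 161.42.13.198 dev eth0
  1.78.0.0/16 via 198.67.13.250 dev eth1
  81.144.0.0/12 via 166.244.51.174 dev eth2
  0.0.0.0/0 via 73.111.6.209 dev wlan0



Longest prefix match for 64.187.107.144:
  /15 130.128.0.0: no
  /16 1.78.0.0: no
  /12 81.144.0.0: no
  /0 0.0.0.0: MATCH
Selected: next-hop 73.111.6.209 via wlan0 (matched /0)


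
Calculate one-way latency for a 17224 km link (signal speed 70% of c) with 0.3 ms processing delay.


Speed = 0.7 * 3e5 km/s = 210000 km/s
Propagation delay = 17224 / 210000 = 0.082 s = 82.019 ms
Processing delay = 0.3 ms
Total one-way latency = 82.319 ms


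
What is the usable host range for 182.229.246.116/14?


Network: 182.228.0.0
Broadcast: 182.231.255.255
First usable = network + 1
Last usable = broadcast - 1
Range: 182.228.0.1 to 182.231.255.254


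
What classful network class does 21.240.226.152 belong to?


First octet: 21
Binary: 00010101
0xxxxxxx -> Class A (1-126)
Class A, default mask 255.0.0.0 (/8)


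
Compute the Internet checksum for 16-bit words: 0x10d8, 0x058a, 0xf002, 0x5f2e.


Sum all words (with carry folding):
+ 0x10d8 = 0x10d8
+ 0x058a = 0x1662
+ 0xf002 = 0x0665
+ 0x5f2e = 0x6593
One's complement: ~0x6593
Checksum = 0x9a6c


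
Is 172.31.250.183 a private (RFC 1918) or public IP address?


RFC 1918 private ranges:
  10.0.0.0/8 (10.0.0.0 - 10.255.255.255)
  172.16.0.0/12 (172.16.0.0 - 172.31.255.255)
  192.168.0.0/16 (192.168.0.0 - 192.168.255.255)
Private (in 172.16.0.0/12)


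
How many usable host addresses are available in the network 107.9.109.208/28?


Host bits = 32 - 28 = 4
Total addresses = 2^4 = 16
Usable = total - 2 (network and broadcast)
Usable hosts: 14


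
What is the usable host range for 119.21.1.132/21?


Network: 119.21.0.0
Broadcast: 119.21.7.255
First usable = network + 1
Last usable = broadcast - 1
Range: 119.21.0.1 to 119.21.7.254


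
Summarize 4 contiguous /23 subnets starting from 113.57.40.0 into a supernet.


Original prefix: /23
Number of subnets: 4 = 2^2
New prefix = 23 - 2 = 21
Supernet: 113.57.40.0/21


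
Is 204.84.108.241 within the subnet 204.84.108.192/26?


Subnet network: 204.84.108.192
Test IP AND mask: 204.84.108.192
Yes, 204.84.108.241 is in 204.84.108.192/26


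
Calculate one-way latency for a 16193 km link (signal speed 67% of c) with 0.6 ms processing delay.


Speed = 0.67 * 3e5 km/s = 201000 km/s
Propagation delay = 16193 / 201000 = 0.0806 s = 80.5622 ms
Processing delay = 0.6 ms
Total one-way latency = 81.1622 ms


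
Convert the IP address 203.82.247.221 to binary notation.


203 = 11001011
82 = 01010010
247 = 11110111
221 = 11011101
Binary: 11001011.01010010.11110111.11011101


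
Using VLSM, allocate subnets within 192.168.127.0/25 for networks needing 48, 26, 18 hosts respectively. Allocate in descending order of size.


48 hosts -> /26 (62 usable): 192.168.127.0/26
26 hosts -> /27 (30 usable): 192.168.127.64/27
18 hosts -> /27 (30 usable): 192.168.127.96/27
Allocation: 192.168.127.0/26 (48 hosts, 62 usable); 192.168.127.64/27 (26 hosts, 30 usable); 192.168.127.96/27 (18 hosts, 30 usable)


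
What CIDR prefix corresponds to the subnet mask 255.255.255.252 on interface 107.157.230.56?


Binary: 11111111.11111111.11111111.11111100
Count leading 1s
Prefix: /30


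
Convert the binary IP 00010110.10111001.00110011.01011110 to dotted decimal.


00010110 = 22
10111001 = 185
00110011 = 51
01011110 = 94
IP: 22.185.51.94


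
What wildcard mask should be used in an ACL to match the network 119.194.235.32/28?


Subnet mask: 255.255.255.240
Wildcard = 255.255.255.255 - subnet mask
255 - 255 = 0
255 - 255 = 0
255 - 255 = 0
255 - 240 = 15
Wildcard: 0.0.0.15


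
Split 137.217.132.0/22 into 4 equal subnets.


New prefix = 22 + 2 = 24
Each subnet has 256 addresses
  137.217.132.0/24
  137.217.133.0/24
  137.217.134.0/24
  137.217.135.0/24
Subnets: 137.217.132.0/24, 137.217.133.0/24, 137.217.134.0/24, 137.217.135.0/24


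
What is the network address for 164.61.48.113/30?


IP:   10100100.00111101.00110000.01110001
Mask: 11111111.11111111.11111111.11111100
AND operation:
Net:  10100100.00111101.00110000.01110000
Network: 164.61.48.112/30


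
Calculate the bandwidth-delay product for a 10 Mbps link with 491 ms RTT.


BDP = bandwidth * RTT
= 10 Mbps * 491 ms
= 10 * 1e6 * 491 / 1000 bits
= 4910000 bits
= 613750 bytes
= 599.3652 KB
BDP = 4910000 bits (613750 bytes)


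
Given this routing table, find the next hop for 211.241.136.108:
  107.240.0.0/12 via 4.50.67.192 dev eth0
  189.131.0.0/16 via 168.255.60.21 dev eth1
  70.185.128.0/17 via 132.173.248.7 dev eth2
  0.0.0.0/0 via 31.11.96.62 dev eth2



Longest prefix match for 211.241.136.108:
  /12 107.240.0.0: no
  /16 189.131.0.0: no
  /17 70.185.128.0: no
  /0 0.0.0.0: MATCH
Selected: next-hop 31.11.96.62 via eth2 (matched /0)


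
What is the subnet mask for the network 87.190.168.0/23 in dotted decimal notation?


/23 means 23 network bits, 9 host bits
Binary: 11111111111111111111111000000000
Mask: 255.255.254.0


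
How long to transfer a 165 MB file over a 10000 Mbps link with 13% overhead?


Effective throughput = 10000 * (1 - 13/100) = 8700 Mbps
File size in Mb = 165 * 8 = 1320 Mb
Time = 1320 / 8700
Time = 0.1517 seconds


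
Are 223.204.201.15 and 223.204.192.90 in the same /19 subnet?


Mask: 255.255.224.0
223.204.201.15 AND mask = 223.204.192.0
223.204.192.90 AND mask = 223.204.192.0
Yes, same subnet (223.204.192.0)


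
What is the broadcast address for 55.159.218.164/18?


Network: 55.159.192.0/18
Host bits = 14
Set all host bits to 1:
Broadcast: 55.159.255.255


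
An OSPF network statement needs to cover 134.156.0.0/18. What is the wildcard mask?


Subnet mask: 255.255.192.0
Wildcard = 255.255.255.255 - subnet mask
255 - 255 = 0
255 - 255 = 0
255 - 192 = 63
255 - 0 = 255
Wildcard: 0.0.63.255


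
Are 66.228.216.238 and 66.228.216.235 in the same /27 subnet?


Mask: 255.255.255.224
66.228.216.238 AND mask = 66.228.216.224
66.228.216.235 AND mask = 66.228.216.224
Yes, same subnet (66.228.216.224)


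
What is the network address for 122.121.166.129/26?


IP:   01111010.01111001.10100110.10000001
Mask: 11111111.11111111.11111111.11000000
AND operation:
Net:  01111010.01111001.10100110.10000000
Network: 122.121.166.128/26


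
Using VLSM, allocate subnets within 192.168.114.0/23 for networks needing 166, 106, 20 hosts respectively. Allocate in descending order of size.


166 hosts -> /24 (254 usable): 192.168.114.0/24
106 hosts -> /25 (126 usable): 192.168.115.0/25
20 hosts -> /27 (30 usable): 192.168.115.128/27
Allocation: 192.168.114.0/24 (166 hosts, 254 usable); 192.168.115.0/25 (106 hosts, 126 usable); 192.168.115.128/27 (20 hosts, 30 usable)


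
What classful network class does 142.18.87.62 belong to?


First octet: 142
Binary: 10001110
10xxxxxx -> Class B (128-191)
Class B, default mask 255.255.0.0 (/16)


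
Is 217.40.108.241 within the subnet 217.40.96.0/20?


Subnet network: 217.40.96.0
Test IP AND mask: 217.40.96.0
Yes, 217.40.108.241 is in 217.40.96.0/20


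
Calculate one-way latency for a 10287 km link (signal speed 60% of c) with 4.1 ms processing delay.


Speed = 0.6 * 3e5 km/s = 180000 km/s
Propagation delay = 10287 / 180000 = 0.0571 s = 57.15 ms
Processing delay = 4.1 ms
Total one-way latency = 61.25 ms


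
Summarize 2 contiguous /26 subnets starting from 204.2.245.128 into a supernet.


Original prefix: /26
Number of subnets: 2 = 2^1
New prefix = 26 - 1 = 25
Supernet: 204.2.245.128/25


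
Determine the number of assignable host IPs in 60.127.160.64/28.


Host bits = 32 - 28 = 4
Total addresses = 2^4 = 16
Usable = total - 2 (network and broadcast)
Usable hosts: 14


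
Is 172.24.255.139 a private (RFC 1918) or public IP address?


RFC 1918 private ranges:
  10.0.0.0/8 (10.0.0.0 - 10.255.255.255)
  172.16.0.0/12 (172.16.0.0 - 172.31.255.255)
  192.168.0.0/16 (192.168.0.0 - 192.168.255.255)
Private (in 172.16.0.0/12)


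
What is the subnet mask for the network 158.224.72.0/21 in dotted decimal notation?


/21 means 21 network bits, 11 host bits
Binary: 11111111111111111111100000000000
Mask: 255.255.248.0


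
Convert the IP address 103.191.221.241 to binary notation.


103 = 01100111
191 = 10111111
221 = 11011101
241 = 11110001
Binary: 01100111.10111111.11011101.11110001


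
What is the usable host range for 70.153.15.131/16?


Network: 70.153.0.0
Broadcast: 70.153.255.255
First usable = network + 1
Last usable = broadcast - 1
Range: 70.153.0.1 to 70.153.255.254


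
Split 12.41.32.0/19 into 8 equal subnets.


New prefix = 19 + 3 = 22
Each subnet has 1024 addresses
  12.41.32.0/22
  12.41.36.0/22
  12.41.40.0/22
  12.41.44.0/22
  12.41.48.0/22
  12.41.52.0/22
  12.41.56.0/22
  12.41.60.0/22
Subnets: 12.41.32.0/22, 12.41.36.0/22, 12.41.40.0/22, 12.41.44.0/22, 12.41.48.0/22, 12.41.52.0/22, 12.41.56.0/22, 12.41.60.0/22


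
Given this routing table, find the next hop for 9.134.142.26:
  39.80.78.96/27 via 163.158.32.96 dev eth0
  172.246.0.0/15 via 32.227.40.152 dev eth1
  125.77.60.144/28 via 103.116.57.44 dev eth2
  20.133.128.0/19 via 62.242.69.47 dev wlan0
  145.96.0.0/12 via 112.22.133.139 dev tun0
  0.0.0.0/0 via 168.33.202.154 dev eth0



Longest prefix match for 9.134.142.26:
  /27 39.80.78.96: no
  /15 172.246.0.0: no
  /28 125.77.60.144: no
  /19 20.133.128.0: no
  /12 145.96.0.0: no
  /0 0.0.0.0: MATCH
Selected: next-hop 168.33.202.154 via eth0 (matched /0)


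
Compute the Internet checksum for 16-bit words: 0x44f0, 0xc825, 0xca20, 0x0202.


Sum all words (with carry folding):
+ 0x44f0 = 0x44f0
+ 0xc825 = 0x0d16
+ 0xca20 = 0xd736
+ 0x0202 = 0xd938
One's complement: ~0xd938
Checksum = 0x26c7


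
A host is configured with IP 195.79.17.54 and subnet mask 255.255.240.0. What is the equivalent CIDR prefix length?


Binary: 11111111.11111111.11110000.00000000
Count leading 1s
Prefix: /20


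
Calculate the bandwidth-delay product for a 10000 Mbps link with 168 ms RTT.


BDP = bandwidth * RTT
= 10000 Mbps * 168 ms
= 10000 * 1e6 * 168 / 1000 bits
= 1680000000 bits
= 210000000 bytes
= 205078.125 KB
BDP = 1680000000 bits (210000000 bytes)


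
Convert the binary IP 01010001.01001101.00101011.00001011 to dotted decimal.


01010001 = 81
01001101 = 77
00101011 = 43
00001011 = 11
IP: 81.77.43.11


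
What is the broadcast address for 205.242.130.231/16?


Network: 205.242.0.0/16
Host bits = 16
Set all host bits to 1:
Broadcast: 205.242.255.255


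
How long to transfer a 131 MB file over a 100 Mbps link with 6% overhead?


Effective throughput = 100 * (1 - 6/100) = 94 Mbps
File size in Mb = 131 * 8 = 1048 Mb
Time = 1048 / 94
Time = 11.1489 seconds


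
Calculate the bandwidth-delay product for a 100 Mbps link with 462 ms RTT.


BDP = bandwidth * RTT
= 100 Mbps * 462 ms
= 100 * 1e6 * 462 / 1000 bits
= 46200000 bits
= 5775000 bytes
= 5639.6484 KB
BDP = 46200000 bits (5775000 bytes)


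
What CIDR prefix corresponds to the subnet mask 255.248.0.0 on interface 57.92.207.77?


Binary: 11111111.11111000.00000000.00000000
Count leading 1s
Prefix: /13


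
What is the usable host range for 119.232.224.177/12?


Network: 119.224.0.0
Broadcast: 119.239.255.255
First usable = network + 1
Last usable = broadcast - 1
Range: 119.224.0.1 to 119.239.255.254


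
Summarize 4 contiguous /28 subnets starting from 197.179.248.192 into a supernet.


Original prefix: /28
Number of subnets: 4 = 2^2
New prefix = 28 - 2 = 26
Supernet: 197.179.248.192/26


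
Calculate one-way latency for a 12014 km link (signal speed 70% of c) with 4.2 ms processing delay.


Speed = 0.7 * 3e5 km/s = 210000 km/s
Propagation delay = 12014 / 210000 = 0.0572 s = 57.2095 ms
Processing delay = 4.2 ms
Total one-way latency = 61.4095 ms


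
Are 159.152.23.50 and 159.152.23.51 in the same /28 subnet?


Mask: 255.255.255.240
159.152.23.50 AND mask = 159.152.23.48
159.152.23.51 AND mask = 159.152.23.48
Yes, same subnet (159.152.23.48)


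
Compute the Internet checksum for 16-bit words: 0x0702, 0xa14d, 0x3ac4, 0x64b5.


Sum all words (with carry folding):
+ 0x0702 = 0x0702
+ 0xa14d = 0xa84f
+ 0x3ac4 = 0xe313
+ 0x64b5 = 0x47c9
One's complement: ~0x47c9
Checksum = 0xb836


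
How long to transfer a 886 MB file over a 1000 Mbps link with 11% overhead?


Effective throughput = 1000 * (1 - 11/100) = 890 Mbps
File size in Mb = 886 * 8 = 7088 Mb
Time = 7088 / 890
Time = 7.964 seconds


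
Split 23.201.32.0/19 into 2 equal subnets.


New prefix = 19 + 1 = 20
Each subnet has 4096 addresses
  23.201.32.0/20
  23.201.48.0/20
Subnets: 23.201.32.0/20, 23.201.48.0/20


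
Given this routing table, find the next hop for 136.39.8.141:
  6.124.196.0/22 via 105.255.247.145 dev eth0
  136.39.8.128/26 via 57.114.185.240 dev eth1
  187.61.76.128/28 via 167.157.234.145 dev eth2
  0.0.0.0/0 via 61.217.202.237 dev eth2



Longest prefix match for 136.39.8.141:
  /22 6.124.196.0: no
  /26 136.39.8.128: MATCH
  /28 187.61.76.128: no
  /0 0.0.0.0: MATCH
Selected: next-hop 57.114.185.240 via eth1 (matched /26)


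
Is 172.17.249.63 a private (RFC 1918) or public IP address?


RFC 1918 private ranges:
  10.0.0.0/8 (10.0.0.0 - 10.255.255.255)
  172.16.0.0/12 (172.16.0.0 - 172.31.255.255)
  192.168.0.0/16 (192.168.0.0 - 192.168.255.255)
Private (in 172.16.0.0/12)


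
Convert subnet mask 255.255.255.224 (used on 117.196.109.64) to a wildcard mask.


Subnet mask: 255.255.255.224
Wildcard = 255.255.255.255 - subnet mask
255 - 255 = 0
255 - 255 = 0
255 - 255 = 0
255 - 224 = 31
Wildcard: 0.0.0.31


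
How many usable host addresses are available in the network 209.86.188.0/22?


Host bits = 32 - 22 = 10
Total addresses = 2^10 = 1024
Usable = total - 2 (network and broadcast)
Usable hosts: 1022


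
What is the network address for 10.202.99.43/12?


IP:   00001010.11001010.01100011.00101011
Mask: 11111111.11110000.00000000.00000000
AND operation:
Net:  00001010.11000000.00000000.00000000
Network: 10.192.0.0/12


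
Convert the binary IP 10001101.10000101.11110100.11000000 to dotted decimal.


10001101 = 141
10000101 = 133
11110100 = 244
11000000 = 192
IP: 141.133.244.192


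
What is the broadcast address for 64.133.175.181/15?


Network: 64.132.0.0/15
Host bits = 17
Set all host bits to 1:
Broadcast: 64.133.255.255


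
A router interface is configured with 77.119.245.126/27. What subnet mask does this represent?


/27 means 27 network bits, 5 host bits
Binary: 11111111111111111111111111100000
Mask: 255.255.255.224


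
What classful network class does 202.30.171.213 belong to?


First octet: 202
Binary: 11001010
110xxxxx -> Class C (192-223)
Class C, default mask 255.255.255.0 (/24)


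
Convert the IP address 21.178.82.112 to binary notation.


21 = 00010101
178 = 10110010
82 = 01010010
112 = 01110000
Binary: 00010101.10110010.01010010.01110000


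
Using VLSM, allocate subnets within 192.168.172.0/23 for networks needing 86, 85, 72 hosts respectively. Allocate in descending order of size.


86 hosts -> /25 (126 usable): 192.168.172.0/25
85 hosts -> /25 (126 usable): 192.168.172.128/25
72 hosts -> /25 (126 usable): 192.168.173.0/25
Allocation: 192.168.172.0/25 (86 hosts, 126 usable); 192.168.172.128/25 (85 hosts, 126 usable); 192.168.173.0/25 (72 hosts, 126 usable)


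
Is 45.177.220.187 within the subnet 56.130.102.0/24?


Subnet network: 56.130.102.0
Test IP AND mask: 45.177.220.0
No, 45.177.220.187 is not in 56.130.102.0/24


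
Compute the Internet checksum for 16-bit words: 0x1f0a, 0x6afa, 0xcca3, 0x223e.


Sum all words (with carry folding):
+ 0x1f0a = 0x1f0a
+ 0x6afa = 0x8a04
+ 0xcca3 = 0x56a8
+ 0x223e = 0x78e6
One's complement: ~0x78e6
Checksum = 0x8719


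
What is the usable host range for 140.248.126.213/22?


Network: 140.248.124.0
Broadcast: 140.248.127.255
First usable = network + 1
Last usable = broadcast - 1
Range: 140.248.124.1 to 140.248.127.254


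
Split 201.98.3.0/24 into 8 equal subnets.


New prefix = 24 + 3 = 27
Each subnet has 32 addresses
  201.98.3.0/27
  201.98.3.32/27
  201.98.3.64/27
  201.98.3.96/27
  201.98.3.128/27
  201.98.3.160/27
  201.98.3.192/27
  201.98.3.224/27
Subnets: 201.98.3.0/27, 201.98.3.32/27, 201.98.3.64/27, 201.98.3.96/27, 201.98.3.128/27, 201.98.3.160/27, 201.98.3.192/27, 201.98.3.224/27


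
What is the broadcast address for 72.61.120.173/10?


Network: 72.0.0.0/10
Host bits = 22
Set all host bits to 1:
Broadcast: 72.63.255.255


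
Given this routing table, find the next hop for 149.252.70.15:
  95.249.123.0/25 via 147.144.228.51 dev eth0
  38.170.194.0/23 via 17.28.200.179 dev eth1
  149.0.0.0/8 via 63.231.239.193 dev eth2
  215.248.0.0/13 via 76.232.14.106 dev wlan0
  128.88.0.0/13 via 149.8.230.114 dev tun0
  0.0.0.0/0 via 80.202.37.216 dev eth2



Longest prefix match for 149.252.70.15:
  /25 95.249.123.0: no
  /23 38.170.194.0: no
  /8 149.0.0.0: MATCH
  /13 215.248.0.0: no
  /13 128.88.0.0: no
  /0 0.0.0.0: MATCH
Selected: next-hop 63.231.239.193 via eth2 (matched /8)


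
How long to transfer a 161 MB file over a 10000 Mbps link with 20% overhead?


Effective throughput = 10000 * (1 - 20/100) = 8000 Mbps
File size in Mb = 161 * 8 = 1288 Mb
Time = 1288 / 8000
Time = 0.161 seconds


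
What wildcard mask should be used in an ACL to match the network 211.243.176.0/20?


Subnet mask: 255.255.240.0
Wildcard = 255.255.255.255 - subnet mask
255 - 255 = 0
255 - 255 = 0
255 - 240 = 15
255 - 0 = 255
Wildcard: 0.0.15.255


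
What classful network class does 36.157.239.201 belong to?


First octet: 36
Binary: 00100100
0xxxxxxx -> Class A (1-126)
Class A, default mask 255.0.0.0 (/8)


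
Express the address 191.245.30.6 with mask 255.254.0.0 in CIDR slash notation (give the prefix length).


Binary: 11111111.11111110.00000000.00000000
Count leading 1s
Prefix: /15


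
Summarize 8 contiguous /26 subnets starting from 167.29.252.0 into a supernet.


Original prefix: /26
Number of subnets: 8 = 2^3
New prefix = 26 - 3 = 23
Supernet: 167.29.252.0/23


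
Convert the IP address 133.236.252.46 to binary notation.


133 = 10000101
236 = 11101100
252 = 11111100
46 = 00101110
Binary: 10000101.11101100.11111100.00101110


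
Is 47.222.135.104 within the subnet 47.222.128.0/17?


Subnet network: 47.222.128.0
Test IP AND mask: 47.222.128.0
Yes, 47.222.135.104 is in 47.222.128.0/17


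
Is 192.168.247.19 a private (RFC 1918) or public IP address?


RFC 1918 private ranges:
  10.0.0.0/8 (10.0.0.0 - 10.255.255.255)
  172.16.0.0/12 (172.16.0.0 - 172.31.255.255)
  192.168.0.0/16 (192.168.0.0 - 192.168.255.255)
Private (in 192.168.0.0/16)


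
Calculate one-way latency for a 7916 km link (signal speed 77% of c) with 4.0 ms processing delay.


Speed = 0.77 * 3e5 km/s = 231000 km/s
Propagation delay = 7916 / 231000 = 0.0343 s = 34.2684 ms
Processing delay = 4.0 ms
Total one-way latency = 38.2684 ms


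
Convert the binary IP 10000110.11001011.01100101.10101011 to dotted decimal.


10000110 = 134
11001011 = 203
01100101 = 101
10101011 = 171
IP: 134.203.101.171


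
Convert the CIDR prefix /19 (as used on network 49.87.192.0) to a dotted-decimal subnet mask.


/19 means 19 network bits, 13 host bits
Binary: 11111111111111111110000000000000
Mask: 255.255.224.0


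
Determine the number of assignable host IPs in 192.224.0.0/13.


Host bits = 32 - 13 = 19
Total addresses = 2^19 = 524288
Usable = total - 2 (network and broadcast)
Usable hosts: 524286


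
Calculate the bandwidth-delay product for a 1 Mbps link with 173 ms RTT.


BDP = bandwidth * RTT
= 1 Mbps * 173 ms
= 1 * 1e6 * 173 / 1000 bits
= 173000 bits
= 21625 bytes
= 21.1182 KB
BDP = 173000 bits (21625 bytes)


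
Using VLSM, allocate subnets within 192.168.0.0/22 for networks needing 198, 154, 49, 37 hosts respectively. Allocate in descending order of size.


198 hosts -> /24 (254 usable): 192.168.0.0/24
154 hosts -> /24 (254 usable): 192.168.1.0/24
49 hosts -> /26 (62 usable): 192.168.2.0/26
37 hosts -> /26 (62 usable): 192.168.2.64/26
Allocation: 192.168.0.0/24 (198 hosts, 254 usable); 192.168.1.0/24 (154 hosts, 254 usable); 192.168.2.0/26 (49 hosts, 62 usable); 192.168.2.64/26 (37 hosts, 62 usable)


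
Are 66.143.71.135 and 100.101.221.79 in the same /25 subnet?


Mask: 255.255.255.128
66.143.71.135 AND mask = 66.143.71.128
100.101.221.79 AND mask = 100.101.221.0
No, different subnets (66.143.71.128 vs 100.101.221.0)


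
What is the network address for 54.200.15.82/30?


IP:   00110110.11001000.00001111.01010010
Mask: 11111111.11111111.11111111.11111100
AND operation:
Net:  00110110.11001000.00001111.01010000
Network: 54.200.15.80/30


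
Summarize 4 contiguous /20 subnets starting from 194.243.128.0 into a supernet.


Original prefix: /20
Number of subnets: 4 = 2^2
New prefix = 20 - 2 = 18
Supernet: 194.243.128.0/18


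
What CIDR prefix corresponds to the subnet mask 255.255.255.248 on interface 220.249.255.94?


Binary: 11111111.11111111.11111111.11111000
Count leading 1s
Prefix: /29


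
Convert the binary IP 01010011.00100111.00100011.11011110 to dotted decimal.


01010011 = 83
00100111 = 39
00100011 = 35
11011110 = 222
IP: 83.39.35.222


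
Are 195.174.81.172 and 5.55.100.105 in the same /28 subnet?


Mask: 255.255.255.240
195.174.81.172 AND mask = 195.174.81.160
5.55.100.105 AND mask = 5.55.100.96
No, different subnets (195.174.81.160 vs 5.55.100.96)


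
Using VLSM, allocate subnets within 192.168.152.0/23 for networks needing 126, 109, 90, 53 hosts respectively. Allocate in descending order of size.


126 hosts -> /25 (126 usable): 192.168.152.0/25
109 hosts -> /25 (126 usable): 192.168.152.128/25
90 hosts -> /25 (126 usable): 192.168.153.0/25
53 hosts -> /26 (62 usable): 192.168.153.128/26
Allocation: 192.168.152.0/25 (126 hosts, 126 usable); 192.168.152.128/25 (109 hosts, 126 usable); 192.168.153.0/25 (90 hosts, 126 usable); 192.168.153.128/26 (53 hosts, 62 usable)
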